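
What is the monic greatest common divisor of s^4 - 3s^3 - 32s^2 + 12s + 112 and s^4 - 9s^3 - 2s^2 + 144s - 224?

Euclidean algorithm in ℚ[s]:
  s^4 - 3s^3 - 32s^2 + 12s + 112 = (s^4 - 9s^3 - 2s^2 + 144s - 224) + (6s^3 - 30s^2 - 132s + 336)
  s^4 - 9s^3 - 2s^2 + 144s - 224 = ((1/6)s - 2/3)(6s^3 - 30s^2 - 132s + 336) + (0)
Last nonzero remainder: 6s^3 - 30s^2 - 132s + 336. Dividing through by 6 gives the monic gcd s^3 - 5s^2 - 22s + 56.

s^3 - 5s^2 - 22s + 56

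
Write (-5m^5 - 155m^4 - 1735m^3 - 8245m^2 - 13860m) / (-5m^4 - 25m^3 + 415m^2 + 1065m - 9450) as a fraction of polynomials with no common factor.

(m^3 + 15m^2 + 44m)/(m^2 - 11m + 30)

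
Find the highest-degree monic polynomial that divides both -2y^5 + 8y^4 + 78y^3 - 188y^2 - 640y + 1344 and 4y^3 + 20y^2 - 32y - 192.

By polynomial division,
  -2y^5 + 8y^4 + 78y^3 - 188y^2 - 640y + 1344 = (-(1/2)y^2 + (9/2)y - 7)(4y^3 + 20y^2 - 32y - 192) + (0)
Last nonzero remainder: 4y^3 + 20y^2 - 32y - 192. Dividing through by 4 gives the monic gcd y^3 + 5y^2 - 8y - 48.

y^3 + 5y^2 - 8y - 48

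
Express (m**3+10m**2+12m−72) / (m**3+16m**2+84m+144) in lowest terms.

(m−2)/(m+4)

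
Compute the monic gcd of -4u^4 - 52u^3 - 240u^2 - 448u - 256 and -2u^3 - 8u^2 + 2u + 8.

Apply the Euclidean algorithm:
  -4u^4 - 52u^3 - 240u^2 - 448u - 256 = (2u + 18)(-2u^3 - 8u^2 + 2u + 8) + (-100u^2 - 500u - 400)
  -2u^3 - 8u^2 + 2u + 8 = ((1/50)u - 1/50)(-100u^2 - 500u - 400) + (0)
Last nonzero remainder: -100u^2 - 500u - 400. Dividing through by -100 gives the monic gcd u^2 + 5u + 4.

u^2 + 5u + 4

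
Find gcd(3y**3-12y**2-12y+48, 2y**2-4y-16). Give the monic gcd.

Apply the Euclidean algorithm:
  3y**3-12y**2-12y+48 = ((3/2)y-3)(2y**2-4y-16) + (0)
Last nonzero remainder: 2y**2-4y-16. Dividing through by 2 gives the monic gcd y**2-2y-8.

y**2-2y-8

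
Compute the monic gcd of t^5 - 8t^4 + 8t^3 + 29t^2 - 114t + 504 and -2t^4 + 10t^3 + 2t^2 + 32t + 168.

Repeated division with remainder:
  t^5 - 8t^4 + 8t^3 + 29t^2 - 114t + 504 = (-(1/2)t + 3/2)(-2t^4 + 10t^3 + 2t^2 + 32t + 168) + (-6t^3 + 42t^2 - 78t + 252)
  -2t^4 + 10t^3 + 2t^2 + 32t + 168 = ((1/3)t + 2/3)(-6t^3 + 42t^2 - 78t + 252) + (0)
Last nonzero remainder: -6t^3 + 42t^2 - 78t + 252. Dividing through by -6 gives the monic gcd t^3 - 7t^2 + 13t - 42.

t^3 - 7t^2 + 13t - 42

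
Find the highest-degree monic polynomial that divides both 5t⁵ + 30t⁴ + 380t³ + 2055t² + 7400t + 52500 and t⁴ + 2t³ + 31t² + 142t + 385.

t² - 3t + 35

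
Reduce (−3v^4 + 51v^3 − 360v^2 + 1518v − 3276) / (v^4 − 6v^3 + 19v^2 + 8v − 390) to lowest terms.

(−3v^2 + 39v − 126)/(v^2 − 2v − 15)

Apply the Euclidean algorithm:
  −3v^4 + 51v^3 − 360v^2 + 1518v − 3276 = (−3)(v^4 − 6v^3 + 19v^2 + 8v − 390) + (33v^3 − 303v^2 + 1542v − 4446)
  v^4 − 6v^3 + 19v^2 + 8v − 390 = ((1/33)v + 35/363)(33v^3 − 303v^2 + 1542v − 4446) + ((180/121)v^2 − (720/121)v + 4680/121)
  33v^3 − 303v^2 + 1542v − 4446 = ((1331/60)v − 2299/20)((180/121)v^2 − (720/121)v + 4680/121) + (0)
Last nonzero remainder: (180/121)v^2 − (720/121)v + 4680/121. Dividing through by 180/121 gives the monic gcd v^2 − 4v + 26.
Cancel v^2 − 4v + 26 from numerator and denominator to get the reduced form.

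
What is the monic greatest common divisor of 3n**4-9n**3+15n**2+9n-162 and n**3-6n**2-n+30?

n**2-n-6

Apply the Euclidean algorithm:
  3n**4-9n**3+15n**2+9n-162 = (3n+9)(n**3-6n**2-n+30) + (72n**2-72n-432)
  n**3-6n**2-n+30 = ((1/72)n-5/72)(72n**2-72n-432) + (0)
Last nonzero remainder: 72n**2-72n-432. Dividing through by 72 gives the monic gcd n**2-n-6.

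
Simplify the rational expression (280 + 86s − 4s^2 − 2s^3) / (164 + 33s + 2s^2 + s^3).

Euclidean algorithm in ℚ[s]:
  −2s^3 − 4s^2 + 86s + 280 = (−2)(s^3 + 2s^2 + 33s + 164) + (152s + 608)
  s^3 + 2s^2 + 33s + 164 = ((1/152)s^2 − (1/76)s + 41/152)(152s + 608) + (0)
Last nonzero remainder: 152s + 608. Dividing through by 152 gives the monic gcd s + 4.
Cancel s + 4 from numerator and denominator to get the reduced form.

(70 + 4s − 2s^2)/(41 − 2s + s^2)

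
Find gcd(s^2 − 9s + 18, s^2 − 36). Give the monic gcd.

s − 6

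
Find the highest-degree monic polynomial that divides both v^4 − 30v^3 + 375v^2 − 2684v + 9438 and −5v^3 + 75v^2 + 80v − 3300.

By polynomial division,
  v^4 − 30v^3 + 375v^2 − 2684v + 9438 = (−(1/5)v + 3)(−5v^3 + 75v^2 + 80v − 3300) + (166v^2 − 3584v + 19338)
  −5v^3 + 75v^2 + 80v − 3300 = (−(5/166)v − 2735/13778)(166v^2 − 3584v + 19338) + (−(337365/6889)v + 3711015/6889)
  166v^2 − 3584v + 19338 = (−(1143574/337365)v + 4036954/112455)(−(337365/6889)v + 3711015/6889) + (0)
Last nonzero remainder: −(337365/6889)v + 3711015/6889. Dividing through by −337365/6889 gives the monic gcd v − 11.

v − 11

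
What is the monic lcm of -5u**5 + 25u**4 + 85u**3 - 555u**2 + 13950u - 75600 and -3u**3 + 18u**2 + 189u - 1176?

u**6 - 12u**5 + 18u**4 + 230u**3 - 3567u**2 + 34650u - 105840

Repeated division with remainder:
  -5u**5 + 25u**4 + 85u**3 - 555u**2 + 13950u - 75600 = ((5/3)u**2 + (5/3)u + 260/3)(-3u**3 + 18u**2 + 189u - 1176) + (-470u**2 - 470u + 26320)
  -3u**3 + 18u**2 + 189u - 1176 = ((3/470)u - 21/470)(-470u**2 - 470u + 26320) + (0)
Last nonzero remainder: -470u**2 - 470u + 26320. Dividing through by -470 gives the monic gcd u**2 + u - 56.
Then lcm(f, g) = f·g / gcd(f, g); expanding and making the result monic gives the answer.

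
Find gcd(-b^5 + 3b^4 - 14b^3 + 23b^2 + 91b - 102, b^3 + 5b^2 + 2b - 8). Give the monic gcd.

Euclidean algorithm in ℚ[b]:
  -b^5 + 3b^4 - 14b^3 + 23b^2 + 91b - 102 = (-b^2 + 8b - 52)(b^3 + 5b^2 + 2b - 8) + (259b^2 + 259b - 518)
  b^3 + 5b^2 + 2b - 8 = ((1/259)b + 4/259)(259b^2 + 259b - 518) + (0)
Last nonzero remainder: 259b^2 + 259b - 518. Dividing through by 259 gives the monic gcd b^2 + b - 2.

b^2 + b - 2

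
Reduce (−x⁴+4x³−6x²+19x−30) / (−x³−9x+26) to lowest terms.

By polynomial division,
  −x⁴+4x³−6x²+19x−30 = (x−4)(−x³−9x+26) + (3x²−43x+74)
  −x³−9x+26 = (−(1/3)x−43/9)(3x²−43x+74) + (−(1708/9)x+3416/9)
  3x²−43x+74 = (−(27/1708)x+333/1708)(−(1708/9)x+3416/9) + (0)
Last nonzero remainder: −(1708/9)x+3416/9. Dividing through by −1708/9 gives the monic gcd x−2.
Cancel x−2 from numerator and denominator to get the reduced form.

(x³−2x²+2x−15)/(x²+2x+13)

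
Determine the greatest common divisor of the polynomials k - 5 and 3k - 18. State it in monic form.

1

By polynomial division,
  k - 5 = (1/3)(3k - 18) + (1)
  3k - 18 = (3k - 18)(1) + (0)
The last nonzero remainder is the constant 1, so the polynomials are coprime and gcd = 1.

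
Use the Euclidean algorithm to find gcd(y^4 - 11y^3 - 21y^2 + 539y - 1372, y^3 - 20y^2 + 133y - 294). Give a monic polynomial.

y^2 - 14y + 49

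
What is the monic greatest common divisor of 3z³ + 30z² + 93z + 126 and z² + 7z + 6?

z + 6

Apply the Euclidean algorithm:
  3z³ + 30z² + 93z + 126 = (3z + 9)(z² + 7z + 6) + (12z + 72)
  z² + 7z + 6 = ((1/12)z + 1/12)(12z + 72) + (0)
Last nonzero remainder: 12z + 72. Dividing through by 12 gives the monic gcd z + 6.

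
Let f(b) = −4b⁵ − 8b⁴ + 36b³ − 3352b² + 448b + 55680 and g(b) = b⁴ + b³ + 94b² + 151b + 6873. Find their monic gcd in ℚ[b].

b² − 8b + 87

Apply the Euclidean algorithm:
  −4b⁵ − 8b⁴ + 36b³ − 3352b² + 448b + 55680 = (−4b − 4)(b⁴ + b³ + 94b² + 151b + 6873) + (416b³ − 2372b² + 28544b + 83172)
  b⁴ + b³ + 94b² + 151b + 6873 = ((1/416)b + 697/43264)(416b³ − 2372b² + 28544b + 83172) + ((687881/10816)b² − (687881/1352)b + 59845647/10816)
  416b³ − 2372b² + 28544b + 83172 = ((4499456/687881)b + 10340096/687881)((687881/10816)b² − (687881/1352)b + 59845647/10816) + (0)
Last nonzero remainder: (687881/10816)b² − (687881/1352)b + 59845647/10816. Dividing through by 687881/10816 gives the monic gcd b² − 8b + 87.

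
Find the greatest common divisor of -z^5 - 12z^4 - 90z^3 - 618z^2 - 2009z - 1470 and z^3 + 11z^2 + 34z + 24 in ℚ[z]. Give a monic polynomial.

z^2 + 7z + 6

Euclidean algorithm in ℚ[z]:
  -z^5 - 12z^4 - 90z^3 - 618z^2 - 2009z - 1470 = (-z^2 - z - 45)(z^3 + 11z^2 + 34z + 24) + (-65z^2 - 455z - 390)
  z^3 + 11z^2 + 34z + 24 = (-(1/65)z - 4/65)(-65z^2 - 455z - 390) + (0)
Last nonzero remainder: -65z^2 - 455z - 390. Dividing through by -65 gives the monic gcd z^2 + 7z + 6.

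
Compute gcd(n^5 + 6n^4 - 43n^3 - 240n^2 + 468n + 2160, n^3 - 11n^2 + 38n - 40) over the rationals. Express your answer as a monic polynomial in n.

n^2 - 9n + 20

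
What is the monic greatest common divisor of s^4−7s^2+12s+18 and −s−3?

s+3

Apply the Euclidean algorithm:
  s^4−7s^2+12s+18 = (−s^3+3s^2−2s−6)(−s−3) + (0)
Last nonzero remainder: −s−3. Dividing through by −1 gives the monic gcd s+3.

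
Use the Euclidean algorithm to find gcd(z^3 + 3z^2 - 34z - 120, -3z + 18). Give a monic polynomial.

z - 6

By polynomial division,
  z^3 + 3z^2 - 34z - 120 = (-(1/3)z^2 - 3z - 20/3)(-3z + 18) + (0)
Last nonzero remainder: -3z + 18. Dividing through by -3 gives the monic gcd z - 6.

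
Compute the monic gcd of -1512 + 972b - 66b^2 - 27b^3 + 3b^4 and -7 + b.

Euclidean algorithm in ℚ[b]:
  3b^4 - 27b^3 - 66b^2 + 972b - 1512 = (3b^3 - 6b^2 - 108b + 216)(b - 7) + (0)
The last nonzero remainder b - 7 is already monic.

-7 + b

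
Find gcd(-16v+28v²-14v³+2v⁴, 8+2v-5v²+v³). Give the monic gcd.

Repeated division with remainder:
  2v⁴-14v³+28v²-16v = (2v-4)(v³-5v²+2v+8) + (4v²-24v+32)
  v³-5v²+2v+8 = ((1/4)v+1/4)(4v²-24v+32) + (0)
Last nonzero remainder: 4v²-24v+32. Dividing through by 4 gives the monic gcd v²-6v+8.

8-6v+v²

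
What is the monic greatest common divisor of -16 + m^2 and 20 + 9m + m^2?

4 + m

Repeated division with remainder:
  m^2 - 16 = (m^2 + 9m + 20) + (-9m - 36)
  m^2 + 9m + 20 = (-(1/9)m - 5/9)(-9m - 36) + (0)
Last nonzero remainder: -9m - 36. Dividing through by -9 gives the monic gcd m + 4.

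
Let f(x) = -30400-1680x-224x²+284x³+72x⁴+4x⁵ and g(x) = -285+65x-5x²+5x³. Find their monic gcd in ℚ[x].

Euclidean algorithm in ℚ[x]:
  4x⁵+72x⁴+284x³-224x²-1680x-30400 = ((4/5)x²+(76/5)x+308/5)(5x³-5x²+65x-285) + (-676x²-1352x-12844)
  5x³-5x²+65x-285 = (-(5/676)x+15/676)(-676x²-1352x-12844) + (0)
Last nonzero remainder: -676x²-1352x-12844. Dividing through by -676 gives the monic gcd x²+2x+19.

19+2x+x²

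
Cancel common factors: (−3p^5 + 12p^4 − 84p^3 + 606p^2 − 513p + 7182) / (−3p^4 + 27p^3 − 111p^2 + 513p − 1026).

(p^2 + 2p + 21)/(p − 3)

By polynomial division,
  −3p^5 + 12p^4 − 84p^3 + 606p^2 − 513p + 7182 = (p + 5)(−3p^4 + 27p^3 − 111p^2 + 513p − 1026) + (−108p^3 + 648p^2 − 2052p + 12312)
  −3p^4 + 27p^3 − 111p^2 + 513p − 1026 = ((1/36)p − 1/12)(−108p^3 + 648p^2 − 2052p + 12312) + (0)
Last nonzero remainder: −108p^3 + 648p^2 − 2052p + 12312. Dividing through by −108 gives the monic gcd p^3 − 6p^2 + 19p − 114.
Cancel p^3 − 6p^2 + 19p − 114 from numerator and denominator to get the reduced form.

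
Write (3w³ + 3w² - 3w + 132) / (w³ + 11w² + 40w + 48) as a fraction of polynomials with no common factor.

Apply the Euclidean algorithm:
  3w³ + 3w² - 3w + 132 = (3)(w³ + 11w² + 40w + 48) + (-30w² - 123w - 12)
  w³ + 11w² + 40w + 48 = (-(1/30)w - 23/100)(-30w² - 123w - 12) + ((1131/100)w + 1131/25)
  -30w² - 123w - 12 = (-(1000/377)w - 100/377)((1131/100)w + 1131/25) + (0)
Last nonzero remainder: (1131/100)w + 1131/25. Dividing through by 1131/100 gives the monic gcd w + 4.
Cancel w + 4 from numerator and denominator to get the reduced form.

(3w² - 9w + 33)/(w² + 7w + 12)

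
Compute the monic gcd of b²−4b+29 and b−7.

1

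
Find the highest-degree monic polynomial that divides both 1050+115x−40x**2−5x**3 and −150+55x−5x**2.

Repeated division with remainder:
  −5x**3−40x**2+115x+1050 = (x+19)(−5x**2+55x−150) + (−780x+3900)
  −5x**2+55x−150 = ((1/156)x−1/26)(−780x+3900) + (0)
Last nonzero remainder: −780x+3900. Dividing through by −780 gives the monic gcd x−5.

−5+x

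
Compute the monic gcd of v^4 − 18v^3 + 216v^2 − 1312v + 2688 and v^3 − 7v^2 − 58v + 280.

Apply the Euclidean algorithm:
  v^4 − 18v^3 + 216v^2 − 1312v + 2688 = (v − 11)(v^3 − 7v^2 − 58v + 280) + (197v^2 − 2230v + 5768)
  v^3 − 7v^2 − 58v + 280 = ((1/197)v + 851/38809)(197v^2 − 2230v + 5768) + (−(1489488/38809)v + 5957952/38809)
  197v^2 − 2230v + 5768 = (−(7645373/1489488)v + 3997327/106392)(−(1489488/38809)v + 5957952/38809) + (0)
Last nonzero remainder: −(1489488/38809)v + 5957952/38809. Dividing through by −1489488/38809 gives the monic gcd v − 4.

v − 4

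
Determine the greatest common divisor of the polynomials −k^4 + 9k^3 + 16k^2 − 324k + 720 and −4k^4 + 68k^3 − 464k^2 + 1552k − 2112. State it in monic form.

k^2 − 10k + 24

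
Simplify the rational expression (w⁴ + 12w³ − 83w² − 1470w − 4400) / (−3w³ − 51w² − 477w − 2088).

Apply the Euclidean algorithm:
  w⁴ + 12w³ − 83w² − 1470w − 4400 = (−(1/3)w + 5/3)(−3w³ − 51w² − 477w − 2088) + (−157w² − 1371w − 920)
  −3w³ − 51w² − 477w − 2088 = ((3/157)w + 3894/24649)(−157w² − 1371w − 920) + (−(5985579/24649)w − 47884632/24649)
  −157w² − 1371w − 920 = ((3869893/5985579)w + 2834635/5985579)(−(5985579/24649)w − 47884632/24649) + (0)
Last nonzero remainder: −(5985579/24649)w − 47884632/24649. Dividing through by −5985579/24649 gives the monic gcd w + 8.
Cancel w + 8 from numerator and denominator to get the reduced form.

(−w³ − 4w² + 115w + 550)/(3w² + 27w + 261)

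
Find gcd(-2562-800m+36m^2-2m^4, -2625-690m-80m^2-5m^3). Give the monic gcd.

7+m

Repeated division with remainder:
  -2m^4+36m^2-800m-2562 = ((2/5)m-32/5)(-5m^3-80m^2-690m-2625) + (-200m^2-4166m-19362)
  -5m^3-80m^2-690m-2625 = ((1/40)m-483/4000)(-200m^2-4166m-19362) + (-(1417989/2000)m-9925923/2000)
  -200m^2-4166m-19362 = ((400000/1417989)m+1844000/472663)(-(1417989/2000)m-9925923/2000) + (0)
Last nonzero remainder: -(1417989/2000)m-9925923/2000. Dividing through by -1417989/2000 gives the monic gcd m+7.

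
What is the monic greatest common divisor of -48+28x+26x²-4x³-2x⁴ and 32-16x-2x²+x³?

Euclidean algorithm in ℚ[x]:
  -2x⁴-4x³+26x²+28x-48 = (-2x-8)(x³-2x²-16x+32) + (-22x²-36x+208)
  x³-2x²-16x+32 = (-(1/22)x+20/121)(-22x²-36x+208) + (-(72/121)x-288/121)
  -22x²-36x+208 = ((1331/36)x-1573/18)(-(72/121)x-288/121) + (0)
Last nonzero remainder: -(72/121)x-288/121. Dividing through by -72/121 gives the monic gcd x+4.

4+x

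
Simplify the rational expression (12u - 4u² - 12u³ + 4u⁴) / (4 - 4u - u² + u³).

(-12u - 8u² + 4u³)/(-4 + u²)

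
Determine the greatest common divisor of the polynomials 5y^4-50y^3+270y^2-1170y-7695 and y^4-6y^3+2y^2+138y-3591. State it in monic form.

y^3-13y^2+93y-513

By polynomial division,
  5y^4-50y^3+270y^2-1170y-7695 = (5)(y^4-6y^3+2y^2+138y-3591) + (-20y^3+260y^2-1860y+10260)
  y^4-6y^3+2y^2+138y-3591 = (-(1/20)y-7/20)(-20y^3+260y^2-1860y+10260) + (0)
Last nonzero remainder: -20y^3+260y^2-1860y+10260. Dividing through by -20 gives the monic gcd y^3-13y^2+93y-513.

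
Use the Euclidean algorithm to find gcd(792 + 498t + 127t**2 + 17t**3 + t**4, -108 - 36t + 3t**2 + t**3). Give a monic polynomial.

6 + t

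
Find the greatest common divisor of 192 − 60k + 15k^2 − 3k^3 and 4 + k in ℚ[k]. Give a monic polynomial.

Euclidean algorithm in ℚ[k]:
  −3k^3 + 15k^2 − 60k + 192 = (−3k^2 + 27k − 168)(k + 4) + (864)
  k + 4 = ((1/864)k + 1/216)(864) + (0)
The last nonzero remainder is the constant 864, so the polynomials are coprime and gcd = 1.

1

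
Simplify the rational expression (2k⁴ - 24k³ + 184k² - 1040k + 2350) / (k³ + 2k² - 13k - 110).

(2k³ - 14k² + 114k - 470)/(k² + 7k + 22)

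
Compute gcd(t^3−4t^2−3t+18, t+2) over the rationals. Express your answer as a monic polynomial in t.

t+2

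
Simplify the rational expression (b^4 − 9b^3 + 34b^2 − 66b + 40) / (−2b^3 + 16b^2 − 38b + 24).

(−b^2 + 4b − 10)/(2b − 6)

Apply the Euclidean algorithm:
  b^4 − 9b^3 + 34b^2 − 66b + 40 = (−(1/2)b + 1/2)(−2b^3 + 16b^2 − 38b + 24) + (7b^2 − 35b + 28)
  −2b^3 + 16b^2 − 38b + 24 = (−(2/7)b + 6/7)(7b^2 − 35b + 28) + (0)
Last nonzero remainder: 7b^2 − 35b + 28. Dividing through by 7 gives the monic gcd b^2 − 5b + 4.
Cancel b^2 − 5b + 4 from numerator and denominator to get the reduced form.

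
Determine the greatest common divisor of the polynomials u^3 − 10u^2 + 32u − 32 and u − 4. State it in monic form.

u − 4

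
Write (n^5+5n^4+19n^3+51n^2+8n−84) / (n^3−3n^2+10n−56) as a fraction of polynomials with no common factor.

(n^3+4n^2+n−6)/(n−4)

By polynomial division,
  n^5+5n^4+19n^3+51n^2+8n−84 = (n^2+8n+33)(n^3−3n^2+10n−56) + (126n^2+126n+1764)
  n^3−3n^2+10n−56 = ((1/126)n−2/63)(126n^2+126n+1764) + (0)
Last nonzero remainder: 126n^2+126n+1764. Dividing through by 126 gives the monic gcd n^2+n+14.
Cancel n^2+n+14 from numerator and denominator to get the reduced form.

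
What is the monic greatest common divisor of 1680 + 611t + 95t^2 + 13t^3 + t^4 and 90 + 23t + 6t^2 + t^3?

Euclidean algorithm in ℚ[t]:
  t^4 + 13t^3 + 95t^2 + 611t + 1680 = (t + 7)(t^3 + 6t^2 + 23t + 90) + (30t^2 + 360t + 1050)
  t^3 + 6t^2 + 23t + 90 = ((1/30)t - 1/5)(30t^2 + 360t + 1050) + (60t + 300)
  30t^2 + 360t + 1050 = ((1/2)t + 7/2)(60t + 300) + (0)
Last nonzero remainder: 60t + 300. Dividing through by 60 gives the monic gcd t + 5.

5 + t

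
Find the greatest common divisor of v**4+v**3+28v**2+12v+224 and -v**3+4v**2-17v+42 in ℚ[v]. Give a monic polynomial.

By polynomial division,
  v**4+v**3+28v**2+12v+224 = (-v-5)(-v**3+4v**2-17v+42) + (31v**2-31v+434)
  -v**3+4v**2-17v+42 = (-(1/31)v+3/31)(31v**2-31v+434) + (0)
Last nonzero remainder: 31v**2-31v+434. Dividing through by 31 gives the monic gcd v**2-v+14.

v**2-v+14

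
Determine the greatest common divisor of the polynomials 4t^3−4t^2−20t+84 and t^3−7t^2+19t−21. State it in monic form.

Euclidean algorithm in ℚ[t]:
  4t^3−4t^2−20t+84 = (4)(t^3−7t^2+19t−21) + (24t^2−96t+168)
  t^3−7t^2+19t−21 = ((1/24)t−1/8)(24t^2−96t+168) + (0)
Last nonzero remainder: 24t^2−96t+168. Dividing through by 24 gives the monic gcd t^2−4t+7.

t^2−4t+7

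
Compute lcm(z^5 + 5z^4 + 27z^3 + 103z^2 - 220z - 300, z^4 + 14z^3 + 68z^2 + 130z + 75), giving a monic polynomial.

z^7 + 13z^6 + 82z^5 + 394z^4 + 1009z^3 - 515z^2 - 5700z - 4500

Euclidean algorithm in ℚ[z]:
  z^5 + 5z^4 + 27z^3 + 103z^2 - 220z - 300 = (z - 9)(z^4 + 14z^3 + 68z^2 + 130z + 75) + (85z^3 + 585z^2 + 875z + 375)
  z^4 + 14z^3 + 68z^2 + 130z + 75 = ((1/85)z + 121/1445)(85z^3 + 585z^2 + 875z + 375) + ((2520/289)z^2 + (15120/289)z + 12600/289)
  85z^3 + 585z^2 + 875z + 375 = ((4913/504)z + 1445/168)((2520/289)z^2 + (15120/289)z + 12600/289) + (0)
Last nonzero remainder: (2520/289)z^2 + (15120/289)z + 12600/289. Dividing through by 2520/289 gives the monic gcd z^2 + 6z + 5.
Then lcm(f, g) = f·g / gcd(f, g); expanding and making the result monic gives the answer.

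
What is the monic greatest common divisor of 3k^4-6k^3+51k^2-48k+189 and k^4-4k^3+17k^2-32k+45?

Apply the Euclidean algorithm:
  3k^4-6k^3+51k^2-48k+189 = (3)(k^4-4k^3+17k^2-32k+45) + (6k^3+48k+54)
  k^4-4k^3+17k^2-32k+45 = ((1/6)k-2/3)(6k^3+48k+54) + (9k^2-9k+81)
  6k^3+48k+54 = ((2/3)k+2/3)(9k^2-9k+81) + (0)
Last nonzero remainder: 9k^2-9k+81. Dividing through by 9 gives the monic gcd k^2-k+9.

k^2-k+9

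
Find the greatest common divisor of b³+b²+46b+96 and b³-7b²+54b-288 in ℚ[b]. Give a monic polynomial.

b²-b+48

Apply the Euclidean algorithm:
  b³+b²+46b+96 = (b³-7b²+54b-288) + (8b²-8b+384)
  b³-7b²+54b-288 = ((1/8)b-3/4)(8b²-8b+384) + (0)
Last nonzero remainder: 8b²-8b+384. Dividing through by 8 gives the monic gcd b²-b+48.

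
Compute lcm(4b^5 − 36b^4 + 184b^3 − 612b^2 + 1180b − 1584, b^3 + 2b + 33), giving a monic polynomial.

Euclidean algorithm in ℚ[b]:
  4b^5 − 36b^4 + 184b^3 − 612b^2 + 1180b − 1584 = (4b^2 − 36b + 176)(b^3 + 2b + 33) + (−672b^2 + 2016b − 7392)
  b^3 + 2b + 33 = (−(1/672)b − 1/224)(−672b^2 + 2016b − 7392) + (0)
Last nonzero remainder: −672b^2 + 2016b − 7392. Dividing through by −672 gives the monic gcd b^2 − 3b + 11.
Then lcm(f, g) = f·g / gcd(f, g); expanding and making the result monic gives the answer.

b^6 − 6b^5 + 19b^4 − 15b^3 − 164b^2 + 489b − 1188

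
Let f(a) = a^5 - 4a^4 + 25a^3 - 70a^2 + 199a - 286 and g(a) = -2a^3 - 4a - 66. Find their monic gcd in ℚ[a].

a^2 - 3a + 11

By polynomial division,
  a^5 - 4a^4 + 25a^3 - 70a^2 + 199a - 286 = (-(1/2)a^2 + 2a - 23/2)(-2a^3 - 4a - 66) + (-95a^2 + 285a - 1045)
  -2a^3 - 4a - 66 = ((2/95)a + 6/95)(-95a^2 + 285a - 1045) + (0)
Last nonzero remainder: -95a^2 + 285a - 1045. Dividing through by -95 gives the monic gcd a^2 - 3a + 11.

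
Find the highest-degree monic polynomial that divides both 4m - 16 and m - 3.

Repeated division with remainder:
  4m - 16 = (4)(m - 3) + (-4)
  m - 3 = (-(1/4)m + 3/4)(-4) + (0)
The last nonzero remainder is the constant -4, so the polynomials are coprime and gcd = 1.

1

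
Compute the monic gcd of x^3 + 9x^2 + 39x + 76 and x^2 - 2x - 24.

x + 4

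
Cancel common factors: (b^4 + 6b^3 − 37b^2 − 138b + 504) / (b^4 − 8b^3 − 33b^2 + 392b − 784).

(b^2 + 3b − 18)/(b^2 − 11b + 28)

By polynomial division,
  b^4 + 6b^3 − 37b^2 − 138b + 504 = (b^4 − 8b^3 − 33b^2 + 392b − 784) + (14b^3 − 4b^2 − 530b + 1288)
  b^4 − 8b^3 − 33b^2 + 392b − 784 = ((1/14)b − 27/49)(14b^3 − 4b^2 − 530b + 1288) + ((130/49)b^2 + (390/49)b − 520/7)
  14b^3 − 4b^2 − 530b + 1288 = ((343/65)b − 1127/65)((130/49)b^2 + (390/49)b − 520/7) + (0)
Last nonzero remainder: (130/49)b^2 + (390/49)b − 520/7. Dividing through by 130/49 gives the monic gcd b^2 + 3b − 28.
Cancel b^2 + 3b − 28 from numerator and denominator to get the reduced form.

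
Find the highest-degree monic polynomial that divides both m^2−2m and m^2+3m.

Repeated division with remainder:
  m^2−2m = (m^2+3m) + (−5m)
  m^2+3m = (−(1/5)m−3/5)(−5m) + (0)
Last nonzero remainder: −5m. Dividing through by −5 gives the monic gcd m.

m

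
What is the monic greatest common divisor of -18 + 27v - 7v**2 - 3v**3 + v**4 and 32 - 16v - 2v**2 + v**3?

Repeated division with remainder:
  v**4 - 3v**3 - 7v**2 + 27v - 18 = (v - 1)(v**3 - 2v**2 - 16v + 32) + (7v**2 - 21v + 14)
  v**3 - 2v**2 - 16v + 32 = ((1/7)v + 1/7)(7v**2 - 21v + 14) + (-15v + 30)
  7v**2 - 21v + 14 = (-(7/15)v + 7/15)(-15v + 30) + (0)
Last nonzero remainder: -15v + 30. Dividing through by -15 gives the monic gcd v - 2.

-2 + v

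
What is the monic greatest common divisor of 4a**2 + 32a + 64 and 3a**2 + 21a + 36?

Repeated division with remainder:
  4a**2 + 32a + 64 = (4/3)(3a**2 + 21a + 36) + (4a + 16)
  3a**2 + 21a + 36 = ((3/4)a + 9/4)(4a + 16) + (0)
Last nonzero remainder: 4a + 16. Dividing through by 4 gives the monic gcd a + 4.

a + 4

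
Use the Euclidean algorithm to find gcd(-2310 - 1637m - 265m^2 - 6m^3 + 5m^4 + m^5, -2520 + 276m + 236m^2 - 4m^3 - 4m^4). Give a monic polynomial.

Apply the Euclidean algorithm:
  m^5 + 5m^4 - 6m^3 - 265m^2 - 1637m - 2310 = (-(1/4)m - 1)(-4m^4 - 4m^3 + 236m^2 + 276m - 2520) + (49m^3 + 40m^2 - 1991m - 4830)
  -4m^4 - 4m^3 + 236m^2 + 276m - 2520 = (-(4/49)m - 36/2401)(49m^3 + 40m^2 - 1991m - 4830) + ((177840/2401)m^2 - (355680/2401)m - 889200/343)
  49m^3 + 40m^2 - 1991m - 4830 = ((117649/177840)m + 55223/29640)((177840/2401)m^2 - (355680/2401)m - 889200/343) + (0)
Last nonzero remainder: (177840/2401)m^2 - (355680/2401)m - 889200/343. Dividing through by 177840/2401 gives the monic gcd m^2 - 2m - 35.

-35 - 2m + m^2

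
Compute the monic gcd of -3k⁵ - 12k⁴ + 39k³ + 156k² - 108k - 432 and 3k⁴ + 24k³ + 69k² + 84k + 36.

Repeated division with remainder:
  -3k⁵ - 12k⁴ + 39k³ + 156k² - 108k - 432 = (-k + 4)(3k⁴ + 24k³ + 69k² + 84k + 36) + (12k³ - 36k² - 408k - 576)
  3k⁴ + 24k³ + 69k² + 84k + 36 = ((1/4)k + 11/4)(12k³ - 36k² - 408k - 576) + (270k² + 1350k + 1620)
  12k³ - 36k² - 408k - 576 = ((2/45)k - 16/45)(270k² + 1350k + 1620) + (0)
Last nonzero remainder: 270k² + 1350k + 1620. Dividing through by 270 gives the monic gcd k² + 5k + 6.

k² + 5k + 6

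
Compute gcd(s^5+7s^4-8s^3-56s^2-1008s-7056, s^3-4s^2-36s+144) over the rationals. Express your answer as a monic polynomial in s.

s^2-36

Apply the Euclidean algorithm:
  s^5+7s^4-8s^3-56s^2-1008s-7056 = (s^2+11s+72)(s^3-4s^2-36s+144) + (484s^2-17424)
  s^3-4s^2-36s+144 = ((1/484)s-1/121)(484s^2-17424) + (0)
Last nonzero remainder: 484s^2-17424. Dividing through by 484 gives the monic gcd s^2-36.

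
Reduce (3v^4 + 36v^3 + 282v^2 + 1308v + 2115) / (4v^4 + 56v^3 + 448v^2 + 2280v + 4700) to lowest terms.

Euclidean algorithm in ℚ[v]:
  3v^4 + 36v^3 + 282v^2 + 1308v + 2115 = (3/4)(4v^4 + 56v^3 + 448v^2 + 2280v + 4700) + (-6v^3 - 54v^2 - 402v - 1410)
  4v^4 + 56v^3 + 448v^2 + 2280v + 4700 = (-(2/3)v - 10/3)(-6v^3 - 54v^2 - 402v - 1410) + (0)
Last nonzero remainder: -6v^3 - 54v^2 - 402v - 1410. Dividing through by -6 gives the monic gcd v^3 + 9v^2 + 67v + 235.
Cancel v^3 + 9v^2 + 67v + 235 from numerator and denominator to get the reduced form.

(3v + 9)/(4v + 20)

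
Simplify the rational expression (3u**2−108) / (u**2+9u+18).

(3u−18)/(u+3)

Repeated division with remainder:
  3u**2−108 = (3)(u**2+9u+18) + (−27u−162)
  u**2+9u+18 = (−(1/27)u−1/9)(−27u−162) + (0)
Last nonzero remainder: −27u−162. Dividing through by −27 gives the monic gcd u+6.
Cancel u+6 from numerator and denominator to get the reduced form.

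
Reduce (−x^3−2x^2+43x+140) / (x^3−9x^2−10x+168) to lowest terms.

(−x−5)/(x−6)

By polynomial division,
  −x^3−2x^2+43x+140 = (−1)(x^3−9x^2−10x+168) + (−11x^2+33x+308)
  x^3−9x^2−10x+168 = (−(1/11)x+6/11)(−11x^2+33x+308) + (0)
Last nonzero remainder: −11x^2+33x+308. Dividing through by −11 gives the monic gcd x^2−3x−28.
Cancel x^2−3x−28 from numerator and denominator to get the reduced form.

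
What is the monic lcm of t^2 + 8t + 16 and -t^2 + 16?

t^3 + 4t^2 - 16t - 64

Euclidean algorithm in ℚ[t]:
  t^2 + 8t + 16 = (-1)(-t^2 + 16) + (8t + 32)
  -t^2 + 16 = (-(1/8)t + 1/2)(8t + 32) + (0)
Last nonzero remainder: 8t + 32. Dividing through by 8 gives the monic gcd t + 4.
Then lcm(f, g) = f·g / gcd(f, g); expanding and making the result monic gives the answer.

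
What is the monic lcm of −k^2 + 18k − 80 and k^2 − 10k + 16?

k^3 − 20k^2 + 116k − 160

Apply the Euclidean algorithm:
  −k^2 + 18k − 80 = (−1)(k^2 − 10k + 16) + (8k − 64)
  k^2 − 10k + 16 = ((1/8)k − 1/4)(8k − 64) + (0)
Last nonzero remainder: 8k − 64. Dividing through by 8 gives the monic gcd k − 8.
Then lcm(f, g) = f·g / gcd(f, g); expanding and making the result monic gives the answer.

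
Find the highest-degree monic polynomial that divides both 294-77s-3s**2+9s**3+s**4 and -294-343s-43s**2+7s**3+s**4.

42+13s+s**2

By polynomial division,
  s**4+9s**3-3s**2-77s+294 = (s**4+7s**3-43s**2-343s-294) + (2s**3+40s**2+266s+588)
  s**4+7s**3-43s**2-343s-294 = ((1/2)s-13/2)(2s**3+40s**2+266s+588) + (84s**2+1092s+3528)
  2s**3+40s**2+266s+588 = ((1/42)s+1/6)(84s**2+1092s+3528) + (0)
Last nonzero remainder: 84s**2+1092s+3528. Dividing through by 84 gives the monic gcd s**2+13s+42.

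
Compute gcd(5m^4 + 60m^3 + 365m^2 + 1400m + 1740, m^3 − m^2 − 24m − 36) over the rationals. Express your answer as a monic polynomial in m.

Euclidean algorithm in ℚ[m]:
  5m^4 + 60m^3 + 365m^2 + 1400m + 1740 = (5m + 65)(m^3 − m^2 − 24m − 36) + (550m^2 + 3140m + 4080)
  m^3 − m^2 − 24m − 36 = ((1/550)m − 369/30250)(550m^2 + 3140m + 4080) + ((20826/3025)m + 41652/3025)
  550m^2 + 3140m + 4080 = ((831875/10413)m + 1028500/3471)((20826/3025)m + 41652/3025) + (0)
Last nonzero remainder: (20826/3025)m + 41652/3025. Dividing through by 20826/3025 gives the monic gcd m + 2.

m + 2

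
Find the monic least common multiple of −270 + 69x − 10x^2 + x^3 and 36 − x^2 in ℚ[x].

−1620 + 144x + 9x^2 − 4x^3 + x^4

Apply the Euclidean algorithm:
  x^3 − 10x^2 + 69x − 270 = (−x + 10)(−x^2 + 36) + (105x − 630)
  −x^2 + 36 = (−(1/105)x − 2/35)(105x − 630) + (0)
Last nonzero remainder: 105x − 630. Dividing through by 105 gives the monic gcd x − 6.
Then lcm(f, g) = f·g / gcd(f, g); expanding and making the result monic gives the answer.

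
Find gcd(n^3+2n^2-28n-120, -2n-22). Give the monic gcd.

1

Repeated division with remainder:
  n^3+2n^2-28n-120 = (-(1/2)n^2+(9/2)n-71/2)(-2n-22) + (-901)
  -2n-22 = ((2/901)n+22/901)(-901) + (0)
The last nonzero remainder is the constant -901, so the polynomials are coprime and gcd = 1.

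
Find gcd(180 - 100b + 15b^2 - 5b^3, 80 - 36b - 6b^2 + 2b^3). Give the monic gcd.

-2 + b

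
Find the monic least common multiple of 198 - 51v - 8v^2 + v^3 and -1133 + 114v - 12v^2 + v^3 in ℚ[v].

20394 - 5451v - 575v^2 + 60v^3 - 9v^4 + v^5

Euclidean algorithm in ℚ[v]:
  v^3 - 8v^2 - 51v + 198 = (v^3 - 12v^2 + 114v - 1133) + (4v^2 - 165v + 1331)
  v^3 - 12v^2 + 114v - 1133 = ((1/4)v + 117/16)(4v^2 - 165v + 1331) + ((15805/16)v - 173855/16)
  4v^2 - 165v + 1331 = ((64/15805)v - 1936/15805)((15805/16)v - 173855/16) + (0)
Last nonzero remainder: (15805/16)v - 173855/16. Dividing through by 15805/16 gives the monic gcd v - 11.
Then lcm(f, g) = f·g / gcd(f, g); expanding and making the result monic gives the answer.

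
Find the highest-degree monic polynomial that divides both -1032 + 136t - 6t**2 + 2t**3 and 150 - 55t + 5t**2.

-6 + t

By polynomial division,
  2t**3 - 6t**2 + 136t - 1032 = ((2/5)t + 16/5)(5t**2 - 55t + 150) + (252t - 1512)
  5t**2 - 55t + 150 = ((5/252)t - 25/252)(252t - 1512) + (0)
Last nonzero remainder: 252t - 1512. Dividing through by 252 gives the monic gcd t - 6.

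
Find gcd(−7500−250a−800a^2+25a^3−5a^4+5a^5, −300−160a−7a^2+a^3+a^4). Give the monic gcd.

−150−5a−a^2+a^3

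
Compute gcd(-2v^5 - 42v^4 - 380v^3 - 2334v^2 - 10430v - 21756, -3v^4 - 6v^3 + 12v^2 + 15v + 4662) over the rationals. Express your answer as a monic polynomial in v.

v^3 + 8v^2 + 44v + 259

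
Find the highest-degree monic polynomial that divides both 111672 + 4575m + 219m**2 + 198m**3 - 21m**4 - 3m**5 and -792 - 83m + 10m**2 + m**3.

-792 - 83m + 10m**2 + m**3

Repeated division with remainder:
  -3m**5 - 21m**4 + 198m**3 + 219m**2 + 4575m + 111672 = (-3m**2 + 9m - 141)(m**3 + 10m**2 - 83m - 792) + (0)
The last nonzero remainder m**3 + 10m**2 - 83m - 792 is already monic.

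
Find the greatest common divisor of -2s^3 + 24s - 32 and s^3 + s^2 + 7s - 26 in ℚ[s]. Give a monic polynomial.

By polynomial division,
  -2s^3 + 24s - 32 = (-2)(s^3 + s^2 + 7s - 26) + (2s^2 + 38s - 84)
  s^3 + s^2 + 7s - 26 = ((1/2)s - 9)(2s^2 + 38s - 84) + (391s - 782)
  2s^2 + 38s - 84 = ((2/391)s + 42/391)(391s - 782) + (0)
Last nonzero remainder: 391s - 782. Dividing through by 391 gives the monic gcd s - 2.

s - 2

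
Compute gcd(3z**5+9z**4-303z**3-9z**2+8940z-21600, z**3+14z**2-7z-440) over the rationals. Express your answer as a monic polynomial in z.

z**2+3z-40

By polynomial division,
  3z**5+9z**4-303z**3-9z**2+8940z-21600 = (3z**2-33z+180)(z**3+14z**2-7z-440) + (-1440z**2-4320z+57600)
  z**3+14z**2-7z-440 = (-(1/1440)z-11/1440)(-1440z**2-4320z+57600) + (0)
Last nonzero remainder: -1440z**2-4320z+57600. Dividing through by -1440 gives the monic gcd z**2+3z-40.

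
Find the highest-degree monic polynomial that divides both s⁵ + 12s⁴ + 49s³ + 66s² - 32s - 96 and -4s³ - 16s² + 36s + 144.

s² + 7s + 12

Apply the Euclidean algorithm:
  s⁵ + 12s⁴ + 49s³ + 66s² - 32s - 96 = (-(1/4)s² - 2s - 13/2)(-4s³ - 16s² + 36s + 144) + (70s² + 490s + 840)
  -4s³ - 16s² + 36s + 144 = (-(2/35)s + 6/35)(70s² + 490s + 840) + (0)
Last nonzero remainder: 70s² + 490s + 840. Dividing through by 70 gives the monic gcd s² + 7s + 12.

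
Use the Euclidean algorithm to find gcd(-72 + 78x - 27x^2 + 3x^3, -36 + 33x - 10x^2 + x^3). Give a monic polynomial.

Repeated division with remainder:
  3x^3 - 27x^2 + 78x - 72 = (3)(x^3 - 10x^2 + 33x - 36) + (3x^2 - 21x + 36)
  x^3 - 10x^2 + 33x - 36 = ((1/3)x - 1)(3x^2 - 21x + 36) + (0)
Last nonzero remainder: 3x^2 - 21x + 36. Dividing through by 3 gives the monic gcd x^2 - 7x + 12.

12 - 7x + x^2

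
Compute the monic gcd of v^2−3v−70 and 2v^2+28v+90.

1

Apply the Euclidean algorithm:
  v^2−3v−70 = (1/2)(2v^2+28v+90) + (−17v−115)
  2v^2+28v+90 = (−(2/17)v−246/289)(−17v−115) + (−2280/289)
  −17v−115 = ((4913/2280)v+6647/456)(−2280/289) + (0)
The last nonzero remainder is the constant −2280/289, so the polynomials are coprime and gcd = 1.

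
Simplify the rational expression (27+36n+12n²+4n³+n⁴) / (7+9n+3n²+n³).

Repeated division with remainder:
  n⁴+4n³+12n²+36n+27 = (n+1)(n³+3n²+9n+7) + (20n+20)
  n³+3n²+9n+7 = ((1/20)n²+(1/10)n+7/20)(20n+20) + (0)
Last nonzero remainder: 20n+20. Dividing through by 20 gives the monic gcd n+1.
Cancel n+1 from numerator and denominator to get the reduced form.

(27+9n+3n²+n³)/(7+2n+n²)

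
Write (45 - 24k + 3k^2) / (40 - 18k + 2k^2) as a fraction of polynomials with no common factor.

(-9 + 3k)/(-8 + 2k)

By polynomial division,
  3k^2 - 24k + 45 = (3/2)(2k^2 - 18k + 40) + (3k - 15)
  2k^2 - 18k + 40 = ((2/3)k - 8/3)(3k - 15) + (0)
Last nonzero remainder: 3k - 15. Dividing through by 3 gives the monic gcd k - 5.
Cancel k - 5 from numerator and denominator to get the reduced form.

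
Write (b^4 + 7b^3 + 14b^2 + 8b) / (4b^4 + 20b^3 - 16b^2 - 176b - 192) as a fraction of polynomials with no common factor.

(b^2 + b)/(4b^2 - 4b - 24)

Euclidean algorithm in ℚ[b]:
  b^4 + 7b^3 + 14b^2 + 8b = (1/4)(4b^4 + 20b^3 - 16b^2 - 176b - 192) + (2b^3 + 18b^2 + 52b + 48)
  4b^4 + 20b^3 - 16b^2 - 176b - 192 = (2b - 8)(2b^3 + 18b^2 + 52b + 48) + (24b^2 + 144b + 192)
  2b^3 + 18b^2 + 52b + 48 = ((1/12)b + 1/4)(24b^2 + 144b + 192) + (0)
Last nonzero remainder: 24b^2 + 144b + 192. Dividing through by 24 gives the monic gcd b^2 + 6b + 8.
Cancel b^2 + 6b + 8 from numerator and denominator to get the reduced form.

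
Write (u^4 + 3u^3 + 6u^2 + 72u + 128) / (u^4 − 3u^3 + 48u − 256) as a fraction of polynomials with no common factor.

(u + 2)/(u − 4)

By polynomial division,
  u^4 + 3u^3 + 6u^2 + 72u + 128 = (u^4 − 3u^3 + 48u − 256) + (6u^3 + 6u^2 + 24u + 384)
  u^4 − 3u^3 + 48u − 256 = ((1/6)u − 2/3)(6u^3 + 6u^2 + 24u + 384) + (0)
Last nonzero remainder: 6u^3 + 6u^2 + 24u + 384. Dividing through by 6 gives the monic gcd u^3 + u^2 + 4u + 64.
Cancel u^3 + u^2 + 4u + 64 from numerator and denominator to get the reduced form.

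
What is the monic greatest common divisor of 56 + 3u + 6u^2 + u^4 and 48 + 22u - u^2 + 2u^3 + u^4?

8 - 3u + u^2

Repeated division with remainder:
  u^4 + 6u^2 + 3u + 56 = (u^4 + 2u^3 - u^2 + 22u + 48) + (-2u^3 + 7u^2 - 19u + 8)
  u^4 + 2u^3 - u^2 + 22u + 48 = (-(1/2)u - 11/4)(-2u^3 + 7u^2 - 19u + 8) + ((35/4)u^2 - (105/4)u + 70)
  -2u^3 + 7u^2 - 19u + 8 = (-(8/35)u + 4/35)((35/4)u^2 - (105/4)u + 70) + (0)
Last nonzero remainder: (35/4)u^2 - (105/4)u + 70. Dividing through by 35/4 gives the monic gcd u^2 - 3u + 8.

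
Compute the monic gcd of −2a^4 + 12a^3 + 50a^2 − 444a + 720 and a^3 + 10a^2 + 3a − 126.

a^2 + 3a − 18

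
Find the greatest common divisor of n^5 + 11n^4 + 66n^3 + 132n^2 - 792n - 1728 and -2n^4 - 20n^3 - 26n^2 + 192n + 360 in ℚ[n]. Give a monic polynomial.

n^3 + 5n^2 - 12n - 36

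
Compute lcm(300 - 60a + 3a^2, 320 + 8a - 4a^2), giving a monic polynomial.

Apply the Euclidean algorithm:
  3a^2 - 60a + 300 = (-3/4)(-4a^2 + 8a + 320) + (-54a + 540)
  -4a^2 + 8a + 320 = ((2/27)a + 16/27)(-54a + 540) + (0)
Last nonzero remainder: -54a + 540. Dividing through by -54 gives the monic gcd a - 10.
Then lcm(f, g) = f·g / gcd(f, g); expanding and making the result monic gives the answer.

800 - 60a - 12a^2 + a^3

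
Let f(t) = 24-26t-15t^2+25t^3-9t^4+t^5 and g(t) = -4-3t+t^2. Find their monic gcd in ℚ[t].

Repeated division with remainder:
  t^5-9t^4+25t^3-15t^2-26t+24 = (t^3-6t^2+11t-6)(t^2-3t-4) + (0)
The last nonzero remainder t^2-3t-4 is already monic.

-4-3t+t^2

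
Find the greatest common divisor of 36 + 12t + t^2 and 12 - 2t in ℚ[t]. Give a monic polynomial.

1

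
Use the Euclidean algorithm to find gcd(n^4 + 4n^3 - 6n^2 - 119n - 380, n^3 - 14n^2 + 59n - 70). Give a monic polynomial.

n - 5

Euclidean algorithm in ℚ[n]:
  n^4 + 4n^3 - 6n^2 - 119n - 380 = (n + 18)(n^3 - 14n^2 + 59n - 70) + (187n^2 - 1111n + 880)
  n^3 - 14n^2 + 59n - 70 = ((1/187)n - 137/3179)(187n^2 - 1111n + 880) + ((1854/289)n - 9270/289)
  187n^2 - 1111n + 880 = ((54043/1854)n - 25432/927)((1854/289)n - 9270/289) + (0)
Last nonzero remainder: (1854/289)n - 9270/289. Dividing through by 1854/289 gives the monic gcd n - 5.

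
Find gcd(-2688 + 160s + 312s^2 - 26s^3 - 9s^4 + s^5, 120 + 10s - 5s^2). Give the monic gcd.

-24 - 2s + s^2

Apply the Euclidean algorithm:
  s^5 - 9s^4 - 26s^3 + 312s^2 + 160s - 2688 = (-(1/5)s^3 + (7/5)s^2 + (16/5)s - 112/5)(-5s^2 + 10s + 120) + (0)
Last nonzero remainder: -5s^2 + 10s + 120. Dividing through by -5 gives the monic gcd s^2 - 2s - 24.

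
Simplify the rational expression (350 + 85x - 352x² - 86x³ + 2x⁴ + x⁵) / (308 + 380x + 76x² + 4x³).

Euclidean algorithm in ℚ[x]:
  x⁵ + 2x⁴ - 86x³ - 352x² + 85x + 350 = ((1/4)x² - (17/4)x + 71/2)(4x³ + 76x² + 380x + 308) + (-1512x² - 12096x - 10584)
  4x³ + 76x² + 380x + 308 = (-(1/378)x - 11/378)(-1512x² - 12096x - 10584) + (0)
Last nonzero remainder: -1512x² - 12096x - 10584. Dividing through by -1512 gives the monic gcd x² + 8x + 7.
Cancel x² + 8x + 7 from numerator and denominator to get the reduced form.

(50 - 45x - 6x² + x³)/(44 + 4x)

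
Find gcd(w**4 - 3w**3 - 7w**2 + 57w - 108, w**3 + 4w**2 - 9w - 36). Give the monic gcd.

Repeated division with remainder:
  w**4 - 3w**3 - 7w**2 + 57w - 108 = (w - 7)(w**3 + 4w**2 - 9w - 36) + (30w**2 + 30w - 360)
  w**3 + 4w**2 - 9w - 36 = ((1/30)w + 1/10)(30w**2 + 30w - 360) + (0)
Last nonzero remainder: 30w**2 + 30w - 360. Dividing through by 30 gives the monic gcd w**2 + w - 12.

w**2 + w - 12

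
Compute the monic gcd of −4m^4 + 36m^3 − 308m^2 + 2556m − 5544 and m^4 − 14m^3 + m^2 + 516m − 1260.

Repeated division with remainder:
  −4m^4 + 36m^3 − 308m^2 + 2556m − 5544 = (−4)(m^4 − 14m^3 + m^2 + 516m − 1260) + (−20m^3 − 304m^2 + 4620m − 10584)
  m^4 − 14m^3 + m^2 + 516m − 1260 = (−(1/20)m + 73/50)(−20m^3 − 304m^2 + 4620m − 10584) + ((16896/25)m^2 − (33792/5)m + 354816/25)
  −20m^3 − 304m^2 + 4620m − 10584 = (−(125/4224)m − 525/704)((16896/25)m^2 − (33792/5)m + 354816/25) + (0)
Last nonzero remainder: (16896/25)m^2 − (33792/5)m + 354816/25. Dividing through by 16896/25 gives the monic gcd m^2 − 10m + 21.

m^2 − 10m + 21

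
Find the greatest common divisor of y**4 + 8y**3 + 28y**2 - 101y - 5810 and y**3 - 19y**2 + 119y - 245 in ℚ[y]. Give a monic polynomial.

By polynomial division,
  y**4 + 8y**3 + 28y**2 - 101y - 5810 = (y + 27)(y**3 - 19y**2 + 119y - 245) + (422y**2 - 3069y + 805)
  y**3 - 19y**2 + 119y - 245 = ((1/422)y - 4949/178084)(422y**2 - 3069y + 805) + ((5663805/178084)y - 39646635/178084)
  422y**2 - 3069y + 805 = ((75151448/5663805)y - 4095932/1132761)((5663805/178084)y - 39646635/178084) + (0)
Last nonzero remainder: (5663805/178084)y - 39646635/178084. Dividing through by 5663805/178084 gives the monic gcd y - 7.

y - 7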